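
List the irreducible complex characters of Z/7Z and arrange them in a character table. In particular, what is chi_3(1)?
Character table of Z/7Z (irreps indexed chi_0,...,chi_6 with chi_k(m) = zeta_7^(k*m), zeta_7 = exp(2*pi*i/7)):
  irrep \ class  {0} (size 1)  {1} (size 1)    {2} (size 1)    {3} (size 1)    {4} (size 1)    {5} (size 1)    {6} (size 1)  
  chi_0          1             1               1               1               1               1               1             
  chi_1          1             exp(2*I*pi/7)   exp(4*I*pi/7)   exp(6*I*pi/7)   exp(-6*I*pi/7)  exp(-4*I*pi/7)  exp(-2*I*pi/7)
  chi_2          1             exp(4*I*pi/7)   exp(-6*I*pi/7)  exp(-2*I*pi/7)  exp(2*I*pi/7)   exp(6*I*pi/7)   exp(-4*I*pi/7)
  chi_3          1             exp(6*I*pi/7)   exp(-2*I*pi/7)  exp(4*I*pi/7)   exp(-4*I*pi/7)  exp(2*I*pi/7)   exp(-6*I*pi/7)
  chi_4          1             exp(-6*I*pi/7)  exp(2*I*pi/7)   exp(-4*I*pi/7)  exp(4*I*pi/7)   exp(-2*I*pi/7)  exp(6*I*pi/7) 
  chi_5          1             exp(-4*I*pi/7)  exp(6*I*pi/7)   exp(2*I*pi/7)   exp(-2*I*pi/7)  exp(-6*I*pi/7)  exp(4*I*pi/7) 
  chi_6          1             exp(-2*I*pi/7)  exp(-4*I*pi/7)  exp(-6*I*pi/7)  exp(6*I*pi/7)   exp(4*I*pi/7)   exp(2*I*pi/7) 

Spot check: chi_3(1) = zeta_7^(3*1) = zeta_7^3 = exp(6*I*pi/7).

Explanation: Z/7Z is abelian, so all 7 irreducible complex representations are 1-dimensional. They are given by chi_k(m) = zeta_7^(k*m) for k = 0,...,6. Row orthogonality: sum_m chi_k(m) conj(chi_l(m)) = 7 * [k = l].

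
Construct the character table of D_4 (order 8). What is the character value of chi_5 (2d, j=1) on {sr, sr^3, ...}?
Conjugacy classes: {e} of size 1, {r^2} of size 1, {r^1, r^3} of size 2, {s, sr^2, ...} of size 2, {sr, sr^3, ...} of size 2.
Character table:
  irrep \ class              {e} (size 1)  {r^2} (size 1)  {r^1, r^3} (size 2)  {s, sr^2, ...} (size 2)  {sr, sr^3, ...} (size 2)
  chi_1 (triv)               1             1               1                    1                        1                       
  chi_2 (sign: r->1, s->-1)  1             1               1                    -1                       -1                      
  chi_3 (r->-1, s->1)        1             1               -1                   1                        -1                      
  chi_4 (r->-1, s->-1)       1             1               -1                   -1                       1                       
  chi_5 (2d, j=1)            2             -2              0                    0                        0                       

Spot check: chi_5 (2d, j=1) on {sr, sr^3, ...} = 0.

Argument: D_4 has order 2*4 = 8 with 5 conjugacy classes, hence 5 irreducibles. Sum of squared dims 1 + 1 + 1 + 1 + 4 = 8 = |G|. Linear characters come from the abelianisation; the 2-dimensional irreps have character r^k -> 2*cos(2*pi*j*k/4), reflections -> 0.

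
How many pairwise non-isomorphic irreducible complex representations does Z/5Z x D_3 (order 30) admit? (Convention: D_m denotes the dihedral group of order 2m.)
15

Explanation: The number of irreducible complex representations of a finite group equals its number of conjugacy classes. For a direct product, #classes(G x H) = #classes(G) * #classes(H). Z/5Z has 5 classes (abelian), D_3 has 3 classes, so 5 * 3 = 15, so Z/5Z x D_3 (order 30) has exactly 15 irreducible complex representations.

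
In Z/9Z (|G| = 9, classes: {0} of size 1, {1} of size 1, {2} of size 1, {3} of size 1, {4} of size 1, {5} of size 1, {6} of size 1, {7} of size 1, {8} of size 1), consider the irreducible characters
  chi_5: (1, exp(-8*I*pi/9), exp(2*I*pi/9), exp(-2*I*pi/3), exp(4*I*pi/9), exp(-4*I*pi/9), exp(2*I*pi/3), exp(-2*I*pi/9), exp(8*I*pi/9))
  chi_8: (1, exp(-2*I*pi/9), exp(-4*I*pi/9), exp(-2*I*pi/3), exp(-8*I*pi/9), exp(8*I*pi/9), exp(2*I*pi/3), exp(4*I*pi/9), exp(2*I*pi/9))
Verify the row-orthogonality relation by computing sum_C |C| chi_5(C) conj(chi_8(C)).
Sum = 0; so <chi_5, chi_8> = 0 (distinct irreducibles are orthogonal).

Solution. Compute term by term over conjugacy classes (|C| * chi_5(C) * conj(chi_8(C))):
  1*(1)*conj(1) + 1*(exp(-8*I*pi/9))*conj(exp(-2*I*pi/9)) + 1*(exp(2*I*pi/9))*conj(exp(-4*I*pi/9)) + 1*(exp(-2*I*pi/3))*conj(exp(-2*I*pi/3)) + 1*(exp(4*I*pi/9))*conj(exp(-8*I*pi/9)) + 1*(exp(-4*I*pi/9))*conj(exp(8*I*pi/9)) + 1*(exp(2*I*pi/3))*conj(exp(2*I*pi/3)) + 1*(exp(-2*I*pi/9))*conj(exp(4*I*pi/9)) + 1*(exp(8*I*pi/9))*conj(exp(2*I*pi/9))
  = (1) + (exp(-2*I*pi/3)) + (exp(2*I*pi/3)) + (1) + (exp(-2*I*pi/3)) + (exp(2*I*pi/3)) + (1) + (exp(-2*I*pi/3)) + (exp(2*I*pi/3))
  = 0.
(Exp terms are combined using exp(i*s)*conj(exp(i*t)) = exp(i*(s-t)), and sums of them are collapsed using the identity that for every m > 1 the m distinct m-th roots of unity sum to 0, e.g. 1 + exp(2*I*pi/3) + exp(-2*I*pi/3) = 0.)
Dividing by |G| = 9 gives 0/9 = 0, matching the row-orthogonality relation <chi_5, chi_8> = [chi_5 = chi_8].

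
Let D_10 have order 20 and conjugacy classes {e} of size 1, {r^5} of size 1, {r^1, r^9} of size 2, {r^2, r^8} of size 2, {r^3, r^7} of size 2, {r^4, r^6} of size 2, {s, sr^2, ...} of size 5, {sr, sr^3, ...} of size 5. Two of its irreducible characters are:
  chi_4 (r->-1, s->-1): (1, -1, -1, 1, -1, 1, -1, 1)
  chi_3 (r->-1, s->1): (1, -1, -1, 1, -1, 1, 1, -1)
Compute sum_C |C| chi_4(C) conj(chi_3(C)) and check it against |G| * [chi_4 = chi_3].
Sum = 0; so <chi_4, chi_3> = 0 (distinct irreducibles are orthogonal).

Working: Compute term by term over conjugacy classes (|C| * chi_4(C) * conj(chi_3(C))):
  1*(1)*conj(1) + 1*(-1)*conj(-1) + 2*(-1)*conj(-1) + 2*(1)*conj(1) + 2*(-1)*conj(-1) + 2*(1)*conj(1) + 5*(-1)*conj(1) + 5*(1)*conj(-1)
  = (1) + (1) + (2) + (2) + (2) + (2) + (-5) + (-5)
  = 0.
Dividing by |G| = 20 gives 0/20 = 0, matching the row-orthogonality relation <chi_4, chi_3> = [chi_4 = chi_3].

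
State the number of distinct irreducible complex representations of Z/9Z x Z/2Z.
18

Working: The number of irreducible complex representations of a finite group equals its number of conjugacy classes. Z/9Z x Z/2Z is abelian of order 18, so every element is its own conjugacy class: 18 classes, so Z/9Z x Z/2Z (order 18) has exactly 18 irreducible complex representations.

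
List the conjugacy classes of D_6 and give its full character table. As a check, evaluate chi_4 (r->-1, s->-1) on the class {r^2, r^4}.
Conjugacy classes: {e} of size 1, {r^3} of size 1, {r^1, r^5} of size 2, {r^2, r^4} of size 2, {s, sr^2, ...} of size 3, {sr, sr^3, ...} of size 3.
Character table:
  irrep \ class              {e} (size 1)  {r^3} (size 1)  {r^1, r^5} (size 2)  {r^2, r^4} (size 2)  {s, sr^2, ...} (size 3)  {sr, sr^3, ...} (size 3)
  chi_1 (triv)               1             1               1                    1                    1                        1                       
  chi_2 (sign: r->1, s->-1)  1             1               1                    1                    -1                       -1                      
  chi_3 (r->-1, s->1)        1             -1              -1                   1                    1                        -1                      
  chi_4 (r->-1, s->-1)       1             -1              -1                   1                    -1                       1                       
  chi_5 (2d, j=1)            2             -2              1                    -1                   0                        0                       
  chi_6 (2d, j=2)            2             2               -1                   -1                   0                        0                       

Spot check: chi_4 (r->-1, s->-1) on {r^2, r^4} = 1.

Justification: D_6 has order 2*6 = 12 with 6 conjugacy classes, hence 6 irreducibles. Sum of squared dims 1 + 1 + 1 + 1 + 4 + 4 = 12 = |G|. Linear characters come from the abelianisation; the 2-dimensional irreps have character r^k -> 2*cos(2*pi*j*k/6), reflections -> 0.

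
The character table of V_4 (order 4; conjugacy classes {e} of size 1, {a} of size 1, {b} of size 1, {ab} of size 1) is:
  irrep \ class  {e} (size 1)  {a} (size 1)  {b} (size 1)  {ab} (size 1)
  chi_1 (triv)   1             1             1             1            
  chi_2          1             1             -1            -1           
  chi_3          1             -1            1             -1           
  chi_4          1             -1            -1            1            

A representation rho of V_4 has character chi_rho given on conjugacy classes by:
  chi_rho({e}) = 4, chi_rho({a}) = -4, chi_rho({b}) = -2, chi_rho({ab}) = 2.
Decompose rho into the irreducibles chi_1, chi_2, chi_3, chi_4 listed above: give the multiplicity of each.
Multiplicities: chi_1: 0, chi_2: 0, chi_3: 1, chi_4: 3.

Explanation: Use <chi_rho, chi> = (1/|G|) sum_C |C| * chi_rho(C) * conj(chi(C)) with |G| = 4 for each irreducible chi in the table:
  <chi_rho, chi_1> = (1/4)[1*(4)*conj(1) + 1*(-4)*conj(1) + 1*(-2)*conj(1) + 1*(2)*conj(1)]
      = (1/4)[(4) + (-4) + (-2) + (2)] = 0/4 = 0
  <chi_rho, chi_2> = (1/4)[1*(4)*conj(1) + 1*(-4)*conj(1) + 1*(-2)*conj(-1) + 1*(2)*conj(-1)]
      = (1/4)[(4) + (-4) + (2) + (-2)] = 0/4 = 0
  <chi_rho, chi_3> = (1/4)[1*(4)*conj(1) + 1*(-4)*conj(-1) + 1*(-2)*conj(1) + 1*(2)*conj(-1)]
      = (1/4)[(4) + (4) + (-2) + (-2)] = 4/4 = 1
  <chi_rho, chi_4> = (1/4)[1*(4)*conj(1) + 1*(-4)*conj(-1) + 1*(-2)*conj(-1) + 1*(2)*conj(1)]
      = (1/4)[(4) + (4) + (2) + (2)] = 12/4 = 3
Dimension check: dim(rho) = sum (mult * dim) = 0*1 + 0*1 + 1*1 + 3*1 = 4 = chi_rho(e) = 4.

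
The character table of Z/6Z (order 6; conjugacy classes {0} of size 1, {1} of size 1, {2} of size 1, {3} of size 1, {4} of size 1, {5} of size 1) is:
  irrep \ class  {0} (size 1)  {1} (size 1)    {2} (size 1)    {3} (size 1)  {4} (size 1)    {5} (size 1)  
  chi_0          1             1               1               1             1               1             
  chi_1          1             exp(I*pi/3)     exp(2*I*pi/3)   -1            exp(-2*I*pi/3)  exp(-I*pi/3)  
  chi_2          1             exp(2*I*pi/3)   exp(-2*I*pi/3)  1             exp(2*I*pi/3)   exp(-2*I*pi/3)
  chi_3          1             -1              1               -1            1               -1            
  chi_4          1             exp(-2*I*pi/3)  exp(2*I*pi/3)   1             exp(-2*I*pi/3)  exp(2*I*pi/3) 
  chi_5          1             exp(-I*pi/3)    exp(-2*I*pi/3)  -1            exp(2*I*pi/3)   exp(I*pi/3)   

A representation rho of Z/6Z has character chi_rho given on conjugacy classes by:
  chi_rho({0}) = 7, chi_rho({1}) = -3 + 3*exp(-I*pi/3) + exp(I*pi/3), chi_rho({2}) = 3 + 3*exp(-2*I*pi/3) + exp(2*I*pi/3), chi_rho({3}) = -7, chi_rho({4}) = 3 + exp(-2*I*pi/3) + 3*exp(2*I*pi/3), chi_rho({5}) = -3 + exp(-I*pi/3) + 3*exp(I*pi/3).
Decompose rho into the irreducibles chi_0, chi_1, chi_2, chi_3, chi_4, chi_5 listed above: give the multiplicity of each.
Multiplicities: chi_0: 0, chi_1: 1, chi_2: 0, chi_3: 3, chi_4: 0, chi_5: 3.

Solution. Use <chi_rho, chi> = (1/|G|) sum_C |C| * chi_rho(C) * conj(chi(C)) with |G| = 6 for each irreducible chi in the table:
  <chi_rho, chi_0> = (1/6)[1*(7)*conj(1) + 1*(-3 + 3*exp(-I*pi/3) + exp(I*pi/3))*conj(1) + 1*(3 + 3*exp(-2*I*pi/3) + exp(2*I*pi/3))*conj(1) + 1*(-7)*conj(1) + 1*(3 + exp(-2*I*pi/3) + 3*exp(2*I*pi/3))*conj(1) + 1*(-3 + exp(-I*pi/3) + 3*exp(I*pi/3))*conj(1)]
      = (1/6)[(7) + (-3 + 3*exp(-I*pi/3) + exp(I*pi/3)) + (3 + 3*exp(-2*I*pi/3) + exp(2*I*pi/3)) + (-7) + (3 + exp(-2*I*pi/3) + 3*exp(2*I*pi/3)) + (-3 + exp(-I*pi/3) + 3*exp(I*pi/3))] = 0/6 = 0
  <chi_rho, chi_1> = (1/6)[1*(7)*conj(1) + 1*(-3 + 3*exp(-I*pi/3) + exp(I*pi/3))*conj(exp(I*pi/3)) + 1*(3 + 3*exp(-2*I*pi/3) + exp(2*I*pi/3))*conj(exp(2*I*pi/3)) + 1*(-7)*conj(-1) + 1*(3 + exp(-2*I*pi/3) + 3*exp(2*I*pi/3))*conj(exp(-2*I*pi/3)) + 1*(-3 + exp(-I*pi/3) + 3*exp(I*pi/3))*conj(exp(-I*pi/3))]
      = (1/6)[(7) + (-2) + (-2) + (7) + (-2) + (-2)] = 6/6 = 1
  <chi_rho, chi_2> = (1/6)[1*(7)*conj(1) + 1*(-3 + 3*exp(-I*pi/3) + exp(I*pi/3))*conj(exp(2*I*pi/3)) + 1*(3 + 3*exp(-2*I*pi/3) + exp(2*I*pi/3))*conj(exp(-2*I*pi/3)) + 1*(-7)*conj(1) + 1*(3 + exp(-2*I*pi/3) + 3*exp(2*I*pi/3))*conj(exp(2*I*pi/3)) + 1*(-3 + exp(-I*pi/3) + 3*exp(I*pi/3))*conj(exp(-2*I*pi/3))]
      = (1/6)[(7) + (-3 + exp(-I*pi/3) - 3*exp(-2*I*pi/3)) + (3 + exp(-2*I*pi/3) + 3*exp(2*I*pi/3)) + (-7) + (3 + 3*exp(-2*I*pi/3) + exp(2*I*pi/3)) + (-3 - 3*exp(2*I*pi/3) + exp(I*pi/3))] = 0/6 = 0
  <chi_rho, chi_3> = (1/6)[1*(7)*conj(1) + 1*(-3 + 3*exp(-I*pi/3) + exp(I*pi/3))*conj(-1) + 1*(3 + 3*exp(-2*I*pi/3) + exp(2*I*pi/3))*conj(1) + 1*(-7)*conj(-1) + 1*(3 + exp(-2*I*pi/3) + 3*exp(2*I*pi/3))*conj(1) + 1*(-3 + exp(-I*pi/3) + 3*exp(I*pi/3))*conj(-1)]
      = (1/6)[(7) + (3 - exp(I*pi/3) - 3*exp(-I*pi/3)) + (3 + 3*exp(-2*I*pi/3) + exp(2*I*pi/3)) + (7) + (3 + exp(-2*I*pi/3) + 3*exp(2*I*pi/3)) + (3 - 3*exp(I*pi/3) - exp(-I*pi/3))] = 18/6 = 3
  <chi_rho, chi_4> = (1/6)[1*(7)*conj(1) + 1*(-3 + 3*exp(-I*pi/3) + exp(I*pi/3))*conj(exp(-2*I*pi/3)) + 1*(3 + 3*exp(-2*I*pi/3) + exp(2*I*pi/3))*conj(exp(2*I*pi/3)) + 1*(-7)*conj(1) + 1*(3 + exp(-2*I*pi/3) + 3*exp(2*I*pi/3))*conj(exp(-2*I*pi/3)) + 1*(-3 + exp(-I*pi/3) + 3*exp(I*pi/3))*conj(exp(2*I*pi/3))]
      = (1/6)[(7) + (2) + (-2) + (-7) + (-2) + (2)] = 0/6 = 0
  <chi_rho, chi_5> = (1/6)[1*(7)*conj(1) + 1*(-3 + 3*exp(-I*pi/3) + exp(I*pi/3))*conj(exp(-I*pi/3)) + 1*(3 + 3*exp(-2*I*pi/3) + exp(2*I*pi/3))*conj(exp(-2*I*pi/3)) + 1*(-7)*conj(-1) + 1*(3 + exp(-2*I*pi/3) + 3*exp(2*I*pi/3))*conj(exp(2*I*pi/3)) + 1*(-3 + exp(-I*pi/3) + 3*exp(I*pi/3))*conj(exp(I*pi/3))]
      = (1/6)[(7) + (3 - 3*exp(I*pi/3) + exp(2*I*pi/3)) + (3 + exp(-2*I*pi/3) + 3*exp(2*I*pi/3)) + (7) + (3 + 3*exp(-2*I*pi/3) + exp(2*I*pi/3)) + (3 + exp(-2*I*pi/3) - 3*exp(-I*pi/3))] = 18/6 = 3
(Exp terms are combined using exp(i*s)*conj(exp(i*t)) = exp(i*(s-t)), and sums of them are collapsed using the identity that for every m > 1 the m distinct m-th roots of unity sum to 0, e.g. 1 + exp(2*I*pi/3) + exp(-2*I*pi/3) = 0.)
Dimension check: dim(rho) = sum (mult * dim) = 0*1 + 1*1 + 0*1 + 3*1 + 0*1 + 3*1 = 7 = chi_rho(e) = 7.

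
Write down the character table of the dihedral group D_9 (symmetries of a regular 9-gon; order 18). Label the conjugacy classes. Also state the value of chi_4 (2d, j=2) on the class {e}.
Conjugacy classes: {e} of size 1, {r^1, r^8} of size 2, {r^2, r^7} of size 2, {r^3, r^6} of size 2, {r^4, r^5} of size 2, {s, sr, ..., sr^8} of size 9.
Character table:
  irrep \ class              {e} (size 1)  {r^1, r^8} (size 2)  {r^2, r^7} (size 2)  {r^3, r^6} (size 2)  {r^4, r^5} (size 2)  {s, sr, ..., sr^8} (size 9)
  chi_1 (triv)               1             1                    1                    1                    1                    1                          
  chi_2 (sign: r->1, s->-1)  1             1                    1                    1                    1                    -1                         
  chi_3 (2d, j=1)            2             2*cos(2*pi/9)        2*cos(4*pi/9)        -1                   -2*cos(pi/9)         0                          
  chi_4 (2d, j=2)            2             2*cos(4*pi/9)        -2*cos(pi/9)         -1                   2*cos(2*pi/9)        0                          
  chi_5 (2d, j=3)            2             -1                   -1                   2                    -1                   0                          
  chi_6 (2d, j=4)            2             -2*cos(pi/9)         2*cos(2*pi/9)        -1                   2*cos(4*pi/9)        0                          

Spot check: chi_4 (2d, j=2) on {e} = 2.

Solution. D_9 has order 2*9 = 18 with 6 conjugacy classes, hence 6 irreducibles. Sum of squared dims 1 + 1 + 4 + 4 + 4 + 4 = 18 = |G|. Linear characters come from the abelianisation; the 2-dimensional irreps have character r^k -> 2*cos(2*pi*j*k/9), reflections -> 0.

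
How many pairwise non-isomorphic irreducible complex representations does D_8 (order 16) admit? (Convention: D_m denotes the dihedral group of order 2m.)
7

Derivation: The number of irreducible complex representations of a finite group equals its number of conjugacy classes. D_8 has 7 conjugacy classes (n/2 + 3 for n even), so D_8 (order 16) has exactly 7 irreducible complex representations.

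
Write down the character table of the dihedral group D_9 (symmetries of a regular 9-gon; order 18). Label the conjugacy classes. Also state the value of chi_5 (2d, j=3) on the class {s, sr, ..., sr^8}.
Conjugacy classes: {e} of size 1, {r^1, r^8} of size 2, {r^2, r^7} of size 2, {r^3, r^6} of size 2, {r^4, r^5} of size 2, {s, sr, ..., sr^8} of size 9.
Character table:
  irrep \ class              {e} (size 1)  {r^1, r^8} (size 2)  {r^2, r^7} (size 2)  {r^3, r^6} (size 2)  {r^4, r^5} (size 2)  {s, sr, ..., sr^8} (size 9)
  chi_1 (triv)               1             1                    1                    1                    1                    1                          
  chi_2 (sign: r->1, s->-1)  1             1                    1                    1                    1                    -1                         
  chi_3 (2d, j=1)            2             2*cos(2*pi/9)        2*cos(4*pi/9)        -1                   -2*cos(pi/9)         0                          
  chi_4 (2d, j=2)            2             2*cos(4*pi/9)        -2*cos(pi/9)         -1                   2*cos(2*pi/9)        0                          
  chi_5 (2d, j=3)            2             -1                   -1                   2                    -1                   0                          
  chi_6 (2d, j=4)            2             -2*cos(pi/9)         2*cos(2*pi/9)        -1                   2*cos(4*pi/9)        0                          

Spot check: chi_5 (2d, j=3) on {s, sr, ..., sr^8} = 0.

Details: D_9 has order 2*9 = 18 with 6 conjugacy classes, hence 6 irreducibles. Sum of squared dims 1 + 1 + 4 + 4 + 4 + 4 = 18 = |G|. Linear characters come from the abelianisation; the 2-dimensional irreps have character r^k -> 2*cos(2*pi*j*k/9), reflections -> 0.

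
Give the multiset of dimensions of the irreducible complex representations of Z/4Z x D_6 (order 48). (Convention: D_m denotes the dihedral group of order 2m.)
Dimensions: 1, 1, 1, 1, 1, 1, 1, 1, 1, 1, 1, 1, 1, 1, 1, 1, 2, 2, 2, 2, 2, 2, 2, 2

Why: There are 24 irreducibles (= number of conjugacy classes). Their dimensions d_i satisfy sum d_i^2 = |G| = 48: 1 + 1 + 1 + 1 + 1 + 1 + 1 + 1 + 1 + 1 + 1 + 1 + 1 + 1 + 1 + 1 + 4 + 4 + 4 + 4 + 4 + 4 + 4 + 4 = 48. (For the product with Z/4Z: each of the 4 1-dim characters of Z/4Z tensors with each irrep of D_6, giving 4 copies of each D_6-dimension.)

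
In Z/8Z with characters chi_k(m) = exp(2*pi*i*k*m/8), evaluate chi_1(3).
chi_1(3) = zeta_8^3 = exp(3*I*pi/4)

Working: chi_1(3) = zeta_8^(1*3) = zeta_8^3. Since zeta_8^8 = 1, this equals zeta_8^3 = exp(2*pi*i*3/8) = exp(3*I*pi/4).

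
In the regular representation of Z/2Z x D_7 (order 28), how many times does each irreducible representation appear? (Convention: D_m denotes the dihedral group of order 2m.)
Each irreducible V_i of dimension d_i appears with multiplicity d_i, i.e. rho_reg = (direct sum over all irreducibles V_i) d_i V_i. The irreducible dimensions for Z/2Z x D_7 are 1, 1, 1, 1, 2, 2, 2, 2, 2, 2: 4 irreducibles of dimension 1, each with multiplicity 1; 6 irreducibles of dimension 2, each with multiplicity 2. Total dimension 4*1*1 + 6*2*2 = 28 = |G|.

Reasoning: General theorem: in the regular representation of a finite group G, each irreducible appears with multiplicity equal to its dimension. Check: dim(rho_reg) = sum d_i^2 = 1 + 1 + 1 + 1 + 4 + 4 + 4 + 4 + 4 + 4 = 28 = |G|.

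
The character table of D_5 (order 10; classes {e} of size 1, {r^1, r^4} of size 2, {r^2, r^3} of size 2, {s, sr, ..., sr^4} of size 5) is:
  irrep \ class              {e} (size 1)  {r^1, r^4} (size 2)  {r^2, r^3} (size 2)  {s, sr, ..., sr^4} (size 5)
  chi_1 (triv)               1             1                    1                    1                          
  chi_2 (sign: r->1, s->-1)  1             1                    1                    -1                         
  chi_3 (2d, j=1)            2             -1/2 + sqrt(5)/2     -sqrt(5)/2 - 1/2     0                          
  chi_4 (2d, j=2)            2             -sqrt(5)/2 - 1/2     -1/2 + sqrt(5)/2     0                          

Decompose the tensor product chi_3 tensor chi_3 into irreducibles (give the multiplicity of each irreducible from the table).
chi_3 tensor chi_3 = chi_1 + chi_2 + chi_4 (all other irreducibles have multiplicity 0).

Derivation: The character of a tensor product is the pointwise product (chi_3 * chi_3)(C) = chi_3(C) * chi_3(C):
  {e}: (2)*(2), {r^1, r^4}: (-1/2 + sqrt(5)/2)*(-1/2 + sqrt(5)/2), {r^2, r^3}: (-sqrt(5)/2 - 1/2)*(-sqrt(5)/2 - 1/2), {s, sr, ..., sr^4}: (0)*(0)
so (chi_3 * chi_3) takes values
  {e} -> 4, {r^1, r^4} -> 3/2 - sqrt(5)/2, {r^2, r^3} -> sqrt(5)/2 + 3/2, {s, sr, ..., sr^4} -> 0.
Now take the inner product of this character with each irreducible chi from the table, <chi_3*chi_3, chi> = (1/10) sum_C |C| (chi_3*chi_3)(C) conj(chi(C)):
  <chi_3*chi_3, chi_1> = (1/10)[1*(4)*conj(1) + 2*(3/2 - sqrt(5)/2)*conj(1) + 2*(sqrt(5)/2 + 3/2)*conj(1) + 5*(0)*conj(1)]
      = (1/10)[(4) + (3 - sqrt(5)) + (sqrt(5) + 3) + (0)] = 10/10 = 1
  <chi_3*chi_3, chi_2> = (1/10)[1*(4)*conj(1) + 2*(3/2 - sqrt(5)/2)*conj(1) + 2*(sqrt(5)/2 + 3/2)*conj(1) + 5*(0)*conj(-1)]
      = (1/10)[(4) + (3 - sqrt(5)) + (sqrt(5) + 3) + (0)] = 10/10 = 1
  <chi_3*chi_3, chi_3> = (1/10)[1*(4)*conj(2) + 2*(3/2 - sqrt(5)/2)*conj(-1/2 + sqrt(5)/2) + 2*(sqrt(5)/2 + 3/2)*conj(-sqrt(5)/2 - 1/2) + 5*(0)*conj(0)]
      = (1/10)[(8) + (-4 + 2*sqrt(5)) + (-2*sqrt(5) - 4) + (0)] = 0/10 = 0
  <chi_3*chi_3, chi_4> = (1/10)[1*(4)*conj(2) + 2*(3/2 - sqrt(5)/2)*conj(-sqrt(5)/2 - 1/2) + 2*(sqrt(5)/2 + 3/2)*conj(-1/2 + sqrt(5)/2) + 5*(0)*conj(0)]
      = (1/10)[(8) + (1 - sqrt(5)) + (1 + sqrt(5)) + (0)] = 10/10 = 1
Hence the multiplicities are chi_1: 1, chi_2: 1, chi_4: 1. Dimension check: dim(chi_3)*dim(chi_3) = 2*2 = 4 and sum (mult * dim) = 1*1 + 1*1 + 1*2 = 4.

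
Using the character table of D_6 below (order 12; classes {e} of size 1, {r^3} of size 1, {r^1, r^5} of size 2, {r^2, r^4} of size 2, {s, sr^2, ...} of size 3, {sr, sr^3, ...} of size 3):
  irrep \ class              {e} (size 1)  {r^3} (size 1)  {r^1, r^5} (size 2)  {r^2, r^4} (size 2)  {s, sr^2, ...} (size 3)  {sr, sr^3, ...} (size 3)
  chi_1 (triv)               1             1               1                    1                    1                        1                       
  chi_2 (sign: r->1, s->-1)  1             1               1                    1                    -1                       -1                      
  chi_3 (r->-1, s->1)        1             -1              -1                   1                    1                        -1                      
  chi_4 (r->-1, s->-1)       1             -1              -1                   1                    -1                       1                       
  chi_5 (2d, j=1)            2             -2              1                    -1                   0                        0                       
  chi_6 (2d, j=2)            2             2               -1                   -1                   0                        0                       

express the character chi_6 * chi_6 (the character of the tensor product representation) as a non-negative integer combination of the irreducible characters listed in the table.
chi_6 tensor chi_6 = chi_1 + chi_2 + chi_6 (all other irreducibles have multiplicity 0).

Solution. The character of a tensor product is the pointwise product (chi_6 * chi_6)(C) = chi_6(C) * chi_6(C):
  {e}: (2)*(2), {r^3}: (2)*(2), {r^1, r^5}: (-1)*(-1), {r^2, r^4}: (-1)*(-1), {s, sr^2, ...}: (0)*(0), {sr, sr^3, ...}: (0)*(0)
so (chi_6 * chi_6) takes values
  {e} -> 4, {r^3} -> 4, {r^1, r^5} -> 1, {r^2, r^4} -> 1, {s, sr^2, ...} -> 0, {sr, sr^3, ...} -> 0.
Now take the inner product of this character with each irreducible chi from the table, <chi_6*chi_6, chi> = (1/12) sum_C |C| (chi_6*chi_6)(C) conj(chi(C)):
  <chi_6*chi_6, chi_1> = (1/12)[1*(4)*conj(1) + 1*(4)*conj(1) + 2*(1)*conj(1) + 2*(1)*conj(1) + 3*(0)*conj(1) + 3*(0)*conj(1)]
      = (1/12)[(4) + (4) + (2) + (2) + (0) + (0)] = 12/12 = 1
  <chi_6*chi_6, chi_2> = (1/12)[1*(4)*conj(1) + 1*(4)*conj(1) + 2*(1)*conj(1) + 2*(1)*conj(1) + 3*(0)*conj(-1) + 3*(0)*conj(-1)]
      = (1/12)[(4) + (4) + (2) + (2) + (0) + (0)] = 12/12 = 1
  <chi_6*chi_6, chi_3> = (1/12)[1*(4)*conj(1) + 1*(4)*conj(-1) + 2*(1)*conj(-1) + 2*(1)*conj(1) + 3*(0)*conj(1) + 3*(0)*conj(-1)]
      = (1/12)[(4) + (-4) + (-2) + (2) + (0) + (0)] = 0/12 = 0
  <chi_6*chi_6, chi_4> = (1/12)[1*(4)*conj(1) + 1*(4)*conj(-1) + 2*(1)*conj(-1) + 2*(1)*conj(1) + 3*(0)*conj(-1) + 3*(0)*conj(1)]
      = (1/12)[(4) + (-4) + (-2) + (2) + (0) + (0)] = 0/12 = 0
  <chi_6*chi_6, chi_5> = (1/12)[1*(4)*conj(2) + 1*(4)*conj(-2) + 2*(1)*conj(1) + 2*(1)*conj(-1) + 3*(0)*conj(0) + 3*(0)*conj(0)]
      = (1/12)[(8) + (-8) + (2) + (-2) + (0) + (0)] = 0/12 = 0
  <chi_6*chi_6, chi_6> = (1/12)[1*(4)*conj(2) + 1*(4)*conj(2) + 2*(1)*conj(-1) + 2*(1)*conj(-1) + 3*(0)*conj(0) + 3*(0)*conj(0)]
      = (1/12)[(8) + (8) + (-2) + (-2) + (0) + (0)] = 12/12 = 1
Hence the multiplicities are chi_1: 1, chi_2: 1, chi_6: 1. Dimension check: dim(chi_6)*dim(chi_6) = 2*2 = 4 and sum (mult * dim) = 1*1 + 1*1 + 1*2 = 4.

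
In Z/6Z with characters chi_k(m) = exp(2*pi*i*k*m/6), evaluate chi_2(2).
chi_2(2) = zeta_6^4 = exp(-2*I*pi/3)

chi_2(2) = zeta_6^(2*2) = zeta_6^4. Since zeta_6^6 = 1, this equals zeta_6^4 = exp(2*pi*i*4/6) = exp(-2*I*pi/3).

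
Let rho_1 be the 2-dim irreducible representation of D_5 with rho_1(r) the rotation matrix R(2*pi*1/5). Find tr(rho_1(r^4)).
chi_{rho_1}(r^4) = 2*cos(2*pi*1*4/5) = -1/2 + sqrt(5)/2

Working: rho_1(r^4) is rotation by angle 2*pi*1*4/5, whose trace is 2*cos(2*pi*1*4/5) = -1/2 + sqrt(5)/2.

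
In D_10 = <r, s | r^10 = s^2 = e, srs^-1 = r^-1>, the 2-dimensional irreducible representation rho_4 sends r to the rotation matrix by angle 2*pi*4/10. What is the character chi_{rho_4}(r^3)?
chi_{rho_4}(r^3) = 2*cos(2*pi*4*3/10) = -1/2 + sqrt(5)/2

rho_4(r^3) is rotation by angle 2*pi*4*3/10, whose trace is 2*cos(2*pi*4*3/10) = -1/2 + sqrt(5)/2.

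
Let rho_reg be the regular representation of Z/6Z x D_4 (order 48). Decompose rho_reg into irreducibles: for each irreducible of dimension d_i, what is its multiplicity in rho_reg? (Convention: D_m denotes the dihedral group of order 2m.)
Each irreducible V_i of dimension d_i appears with multiplicity d_i, i.e. rho_reg = (direct sum over all irreducibles V_i) d_i V_i. The irreducible dimensions for Z/6Z x D_4 are 1, 1, 1, 1, 1, 1, 1, 1, 1, 1, 1, 1, 1, 1, 1, 1, 1, 1, 1, 1, 1, 1, 1, 1, 2, 2, 2, 2, 2, 2: 24 irreducibles of dimension 1, each with multiplicity 1; 6 irreducibles of dimension 2, each with multiplicity 2. Total dimension 24*1*1 + 6*2*2 = 48 = |G|.

Justification: General theorem: in the regular representation of a finite group G, each irreducible appears with multiplicity equal to its dimension. Check: dim(rho_reg) = sum d_i^2 = 1 + 1 + 1 + 1 + 1 + 1 + 1 + 1 + 1 + 1 + 1 + 1 + 1 + 1 + 1 + 1 + 1 + 1 + 1 + 1 + 1 + 1 + 1 + 1 + 4 + 4 + 4 + 4 + 4 + 4 = 48 = |G|.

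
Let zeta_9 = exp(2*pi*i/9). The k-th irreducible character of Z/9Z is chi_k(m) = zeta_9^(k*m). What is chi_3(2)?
chi_3(2) = zeta_9^6 = exp(-2*I*pi/3)

Justification: chi_3(2) = zeta_9^(3*2) = zeta_9^6. Since zeta_9^9 = 1, this equals zeta_9^6 = exp(2*pi*i*6/9) = exp(-2*I*pi/3).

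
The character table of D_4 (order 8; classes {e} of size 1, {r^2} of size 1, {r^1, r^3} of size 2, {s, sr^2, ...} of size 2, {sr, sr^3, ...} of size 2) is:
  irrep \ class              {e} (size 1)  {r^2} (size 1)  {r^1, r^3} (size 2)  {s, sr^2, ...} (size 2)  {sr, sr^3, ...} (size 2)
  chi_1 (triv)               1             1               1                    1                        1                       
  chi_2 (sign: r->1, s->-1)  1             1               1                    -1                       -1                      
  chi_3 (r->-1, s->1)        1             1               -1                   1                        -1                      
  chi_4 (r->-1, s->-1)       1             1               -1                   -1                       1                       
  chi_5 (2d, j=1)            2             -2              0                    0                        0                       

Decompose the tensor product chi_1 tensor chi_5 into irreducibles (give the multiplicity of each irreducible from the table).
chi_1 tensor chi_5 = chi_5 (all other irreducibles have multiplicity 0).

Proof sketch: The character of a tensor product is the pointwise product (chi_1 * chi_5)(C) = chi_1(C) * chi_5(C):
  {e}: (1)*(2), {r^2}: (1)*(-2), {r^1, r^3}: (1)*(0), {s, sr^2, ...}: (1)*(0), {sr, sr^3, ...}: (1)*(0)
so (chi_1 * chi_5) takes values
  {e} -> 2, {r^2} -> -2, {r^1, r^3} -> 0, {s, sr^2, ...} -> 0, {sr, sr^3, ...} -> 0.
Now take the inner product of this character with each irreducible chi from the table, <chi_1*chi_5, chi> = (1/8) sum_C |C| (chi_1*chi_5)(C) conj(chi(C)):
  <chi_1*chi_5, chi_1> = (1/8)[1*(2)*conj(1) + 1*(-2)*conj(1) + 2*(0)*conj(1) + 2*(0)*conj(1) + 2*(0)*conj(1)]
      = (1/8)[(2) + (-2) + (0) + (0) + (0)] = 0/8 = 0
  <chi_1*chi_5, chi_2> = (1/8)[1*(2)*conj(1) + 1*(-2)*conj(1) + 2*(0)*conj(1) + 2*(0)*conj(-1) + 2*(0)*conj(-1)]
      = (1/8)[(2) + (-2) + (0) + (0) + (0)] = 0/8 = 0
  <chi_1*chi_5, chi_3> = (1/8)[1*(2)*conj(1) + 1*(-2)*conj(1) + 2*(0)*conj(-1) + 2*(0)*conj(1) + 2*(0)*conj(-1)]
      = (1/8)[(2) + (-2) + (0) + (0) + (0)] = 0/8 = 0
  <chi_1*chi_5, chi_4> = (1/8)[1*(2)*conj(1) + 1*(-2)*conj(1) + 2*(0)*conj(-1) + 2*(0)*conj(-1) + 2*(0)*conj(1)]
      = (1/8)[(2) + (-2) + (0) + (0) + (0)] = 0/8 = 0
  <chi_1*chi_5, chi_5> = (1/8)[1*(2)*conj(2) + 1*(-2)*conj(-2) + 2*(0)*conj(0) + 2*(0)*conj(0) + 2*(0)*conj(0)]
      = (1/8)[(4) + (4) + (0) + (0) + (0)] = 8/8 = 1
Hence the multiplicities are chi_5: 1. Dimension check: dim(chi_1)*dim(chi_5) = 1*2 = 2 and sum (mult * dim) = 1*2 = 2.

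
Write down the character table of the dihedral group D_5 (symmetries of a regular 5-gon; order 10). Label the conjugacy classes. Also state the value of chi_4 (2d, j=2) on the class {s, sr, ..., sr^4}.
Conjugacy classes: {e} of size 1, {r^1, r^4} of size 2, {r^2, r^3} of size 2, {s, sr, ..., sr^4} of size 5.
Character table:
  irrep \ class              {e} (size 1)  {r^1, r^4} (size 2)  {r^2, r^3} (size 2)  {s, sr, ..., sr^4} (size 5)
  chi_1 (triv)               1             1                    1                    1                          
  chi_2 (sign: r->1, s->-1)  1             1                    1                    -1                         
  chi_3 (2d, j=1)            2             -1/2 + sqrt(5)/2     -sqrt(5)/2 - 1/2     0                          
  chi_4 (2d, j=2)            2             -sqrt(5)/2 - 1/2     -1/2 + sqrt(5)/2     0                          

Spot check: chi_4 (2d, j=2) on {s, sr, ..., sr^4} = 0.

Why: D_5 has order 2*5 = 10 with 4 conjugacy classes, hence 4 irreducibles. Sum of squared dims 1 + 1 + 4 + 4 = 10 = |G|. Linear characters come from the abelianisation; the 2-dimensional irreps have character r^k -> 2*cos(2*pi*j*k/5), reflections -> 0.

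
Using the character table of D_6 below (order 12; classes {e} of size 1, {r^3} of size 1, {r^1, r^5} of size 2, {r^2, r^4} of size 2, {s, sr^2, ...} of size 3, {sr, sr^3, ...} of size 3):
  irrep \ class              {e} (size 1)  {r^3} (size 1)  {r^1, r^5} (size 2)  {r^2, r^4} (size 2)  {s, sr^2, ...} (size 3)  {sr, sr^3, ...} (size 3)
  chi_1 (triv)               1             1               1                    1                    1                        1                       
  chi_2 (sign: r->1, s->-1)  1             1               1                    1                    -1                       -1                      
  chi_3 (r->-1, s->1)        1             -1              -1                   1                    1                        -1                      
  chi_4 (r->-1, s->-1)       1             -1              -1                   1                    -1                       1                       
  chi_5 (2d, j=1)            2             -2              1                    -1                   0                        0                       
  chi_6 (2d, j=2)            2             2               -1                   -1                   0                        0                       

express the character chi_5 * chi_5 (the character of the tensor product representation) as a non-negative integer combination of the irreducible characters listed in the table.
chi_5 tensor chi_5 = chi_1 + chi_2 + chi_6 (all other irreducibles have multiplicity 0).

Working: The character of a tensor product is the pointwise product (chi_5 * chi_5)(C) = chi_5(C) * chi_5(C):
  {e}: (2)*(2), {r^3}: (-2)*(-2), {r^1, r^5}: (1)*(1), {r^2, r^4}: (-1)*(-1), {s, sr^2, ...}: (0)*(0), {sr, sr^3, ...}: (0)*(0)
so (chi_5 * chi_5) takes values
  {e} -> 4, {r^3} -> 4, {r^1, r^5} -> 1, {r^2, r^4} -> 1, {s, sr^2, ...} -> 0, {sr, sr^3, ...} -> 0.
Now take the inner product of this character with each irreducible chi from the table, <chi_5*chi_5, chi> = (1/12) sum_C |C| (chi_5*chi_5)(C) conj(chi(C)):
  <chi_5*chi_5, chi_1> = (1/12)[1*(4)*conj(1) + 1*(4)*conj(1) + 2*(1)*conj(1) + 2*(1)*conj(1) + 3*(0)*conj(1) + 3*(0)*conj(1)]
      = (1/12)[(4) + (4) + (2) + (2) + (0) + (0)] = 12/12 = 1
  <chi_5*chi_5, chi_2> = (1/12)[1*(4)*conj(1) + 1*(4)*conj(1) + 2*(1)*conj(1) + 2*(1)*conj(1) + 3*(0)*conj(-1) + 3*(0)*conj(-1)]
      = (1/12)[(4) + (4) + (2) + (2) + (0) + (0)] = 12/12 = 1
  <chi_5*chi_5, chi_3> = (1/12)[1*(4)*conj(1) + 1*(4)*conj(-1) + 2*(1)*conj(-1) + 2*(1)*conj(1) + 3*(0)*conj(1) + 3*(0)*conj(-1)]
      = (1/12)[(4) + (-4) + (-2) + (2) + (0) + (0)] = 0/12 = 0
  <chi_5*chi_5, chi_4> = (1/12)[1*(4)*conj(1) + 1*(4)*conj(-1) + 2*(1)*conj(-1) + 2*(1)*conj(1) + 3*(0)*conj(-1) + 3*(0)*conj(1)]
      = (1/12)[(4) + (-4) + (-2) + (2) + (0) + (0)] = 0/12 = 0
  <chi_5*chi_5, chi_5> = (1/12)[1*(4)*conj(2) + 1*(4)*conj(-2) + 2*(1)*conj(1) + 2*(1)*conj(-1) + 3*(0)*conj(0) + 3*(0)*conj(0)]
      = (1/12)[(8) + (-8) + (2) + (-2) + (0) + (0)] = 0/12 = 0
  <chi_5*chi_5, chi_6> = (1/12)[1*(4)*conj(2) + 1*(4)*conj(2) + 2*(1)*conj(-1) + 2*(1)*conj(-1) + 3*(0)*conj(0) + 3*(0)*conj(0)]
      = (1/12)[(8) + (8) + (-2) + (-2) + (0) + (0)] = 12/12 = 1
Hence the multiplicities are chi_1: 1, chi_2: 1, chi_6: 1. Dimension check: dim(chi_5)*dim(chi_5) = 2*2 = 4 and sum (mult * dim) = 1*1 + 1*1 + 1*2 = 4.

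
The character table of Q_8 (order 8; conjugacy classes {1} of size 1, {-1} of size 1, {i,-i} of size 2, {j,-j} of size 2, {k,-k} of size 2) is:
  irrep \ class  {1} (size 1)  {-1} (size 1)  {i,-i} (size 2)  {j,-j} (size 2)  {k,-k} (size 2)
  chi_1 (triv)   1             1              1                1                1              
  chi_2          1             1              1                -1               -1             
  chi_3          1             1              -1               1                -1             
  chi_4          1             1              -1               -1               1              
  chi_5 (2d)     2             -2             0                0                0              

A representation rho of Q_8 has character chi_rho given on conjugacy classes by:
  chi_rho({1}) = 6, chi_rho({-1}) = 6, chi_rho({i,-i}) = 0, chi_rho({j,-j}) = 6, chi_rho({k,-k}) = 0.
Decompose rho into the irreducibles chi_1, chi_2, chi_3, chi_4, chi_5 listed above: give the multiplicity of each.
Multiplicities: chi_1: 3, chi_2: 0, chi_3: 3, chi_4: 0, chi_5: 0.

Why: Use <chi_rho, chi> = (1/|G|) sum_C |C| * chi_rho(C) * conj(chi(C)) with |G| = 8 for each irreducible chi in the table:
  <chi_rho, chi_1> = (1/8)[1*(6)*conj(1) + 1*(6)*conj(1) + 2*(0)*conj(1) + 2*(6)*conj(1) + 2*(0)*conj(1)]
      = (1/8)[(6) + (6) + (0) + (12) + (0)] = 24/8 = 3
  <chi_rho, chi_2> = (1/8)[1*(6)*conj(1) + 1*(6)*conj(1) + 2*(0)*conj(1) + 2*(6)*conj(-1) + 2*(0)*conj(-1)]
      = (1/8)[(6) + (6) + (0) + (-12) + (0)] = 0/8 = 0
  <chi_rho, chi_3> = (1/8)[1*(6)*conj(1) + 1*(6)*conj(1) + 2*(0)*conj(-1) + 2*(6)*conj(1) + 2*(0)*conj(-1)]
      = (1/8)[(6) + (6) + (0) + (12) + (0)] = 24/8 = 3
  <chi_rho, chi_4> = (1/8)[1*(6)*conj(1) + 1*(6)*conj(1) + 2*(0)*conj(-1) + 2*(6)*conj(-1) + 2*(0)*conj(1)]
      = (1/8)[(6) + (6) + (0) + (-12) + (0)] = 0/8 = 0
  <chi_rho, chi_5> = (1/8)[1*(6)*conj(2) + 1*(6)*conj(-2) + 2*(0)*conj(0) + 2*(6)*conj(0) + 2*(0)*conj(0)]
      = (1/8)[(12) + (-12) + (0) + (0) + (0)] = 0/8 = 0
Dimension check: dim(rho) = sum (mult * dim) = 3*1 + 0*1 + 3*1 + 0*1 + 0*2 = 6 = chi_rho(e) = 6.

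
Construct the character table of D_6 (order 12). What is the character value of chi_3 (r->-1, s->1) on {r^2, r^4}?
Conjugacy classes: {e} of size 1, {r^3} of size 1, {r^1, r^5} of size 2, {r^2, r^4} of size 2, {s, sr^2, ...} of size 3, {sr, sr^3, ...} of size 3.
Character table:
  irrep \ class              {e} (size 1)  {r^3} (size 1)  {r^1, r^5} (size 2)  {r^2, r^4} (size 2)  {s, sr^2, ...} (size 3)  {sr, sr^3, ...} (size 3)
  chi_1 (triv)               1             1               1                    1                    1                        1                       
  chi_2 (sign: r->1, s->-1)  1             1               1                    1                    -1                       -1                      
  chi_3 (r->-1, s->1)        1             -1              -1                   1                    1                        -1                      
  chi_4 (r->-1, s->-1)       1             -1              -1                   1                    -1                       1                       
  chi_5 (2d, j=1)            2             -2              1                    -1                   0                        0                       
  chi_6 (2d, j=2)            2             2               -1                   -1                   0                        0                       

Spot check: chi_3 (r->-1, s->1) on {r^2, r^4} = 1.

D_6 has order 2*6 = 12 with 6 conjugacy classes, hence 6 irreducibles. Sum of squared dims 1 + 1 + 1 + 1 + 4 + 4 = 12 = |G|. Linear characters come from the abelianisation; the 2-dimensional irreps have character r^k -> 2*cos(2*pi*j*k/6), reflections -> 0.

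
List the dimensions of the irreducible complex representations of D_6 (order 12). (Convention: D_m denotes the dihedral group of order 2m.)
Dimensions: 1, 1, 1, 1, 2, 2

Details: There are 6 irreducibles (= number of conjugacy classes). Their dimensions d_i satisfy sum d_i^2 = |G| = 12: 1 + 1 + 1 + 1 + 4 + 4 = 12.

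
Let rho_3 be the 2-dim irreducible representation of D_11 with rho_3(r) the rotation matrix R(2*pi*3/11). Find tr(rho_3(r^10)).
chi_{rho_3}(r^10) = 2*cos(2*pi*3*10/11) = -2*cos(5*pi/11)

Why: rho_3(r^10) is rotation by angle 2*pi*3*10/11, whose trace is 2*cos(2*pi*3*10/11) = -2*cos(5*pi/11).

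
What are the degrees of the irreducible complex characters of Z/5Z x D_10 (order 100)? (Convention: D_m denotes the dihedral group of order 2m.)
Dimensions: 1, 1, 1, 1, 1, 1, 1, 1, 1, 1, 1, 1, 1, 1, 1, 1, 1, 1, 1, 1, 2, 2, 2, 2, 2, 2, 2, 2, 2, 2, 2, 2, 2, 2, 2, 2, 2, 2, 2, 2

Argument: There are 40 irreducibles (= number of conjugacy classes). Their dimensions d_i satisfy sum d_i^2 = |G| = 100: 1 + 1 + 1 + 1 + 1 + 1 + 1 + 1 + 1 + 1 + 1 + 1 + 1 + 1 + 1 + 1 + 1 + 1 + 1 + 1 + 4 + 4 + 4 + 4 + 4 + 4 + 4 + 4 + 4 + 4 + 4 + 4 + 4 + 4 + 4 + 4 + 4 + 4 + 4 + 4 = 100. (For the product with Z/5Z: each of the 5 1-dim characters of Z/5Z tensors with each irrep of D_10, giving 5 copies of each D_10-dimension.)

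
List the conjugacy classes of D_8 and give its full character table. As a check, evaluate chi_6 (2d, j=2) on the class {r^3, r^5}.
Conjugacy classes: {e} of size 1, {r^4} of size 1, {r^1, r^7} of size 2, {r^2, r^6} of size 2, {r^3, r^5} of size 2, {s, sr^2, ...} of size 4, {sr, sr^3, ...} of size 4.
Character table:
  irrep \ class              {e} (size 1)  {r^4} (size 1)  {r^1, r^7} (size 2)  {r^2, r^6} (size 2)  {r^3, r^5} (size 2)  {s, sr^2, ...} (size 4)  {sr, sr^3, ...} (size 4)
  chi_1 (triv)               1             1               1                    1                    1                    1                        1                       
  chi_2 (sign: r->1, s->-1)  1             1               1                    1                    1                    -1                       -1                      
  chi_3 (r->-1, s->1)        1             1               -1                   1                    -1                   1                        -1                      
  chi_4 (r->-1, s->-1)       1             1               -1                   1                    -1                   -1                       1                       
  chi_5 (2d, j=1)            2             -2              sqrt(2)              0                    -sqrt(2)             0                        0                       
  chi_6 (2d, j=2)            2             2               0                    -2                   0                    0                        0                       
  chi_7 (2d, j=3)            2             -2              -sqrt(2)             0                    sqrt(2)              0                        0                       

Spot check: chi_6 (2d, j=2) on {r^3, r^5} = 0.

Proof sketch: D_8 has order 2*8 = 16 with 7 conjugacy classes, hence 7 irreducibles. Sum of squared dims 1 + 1 + 1 + 1 + 4 + 4 + 4 = 16 = |G|. Linear characters come from the abelianisation; the 2-dimensional irreps have character r^k -> 2*cos(2*pi*j*k/8), reflections -> 0.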